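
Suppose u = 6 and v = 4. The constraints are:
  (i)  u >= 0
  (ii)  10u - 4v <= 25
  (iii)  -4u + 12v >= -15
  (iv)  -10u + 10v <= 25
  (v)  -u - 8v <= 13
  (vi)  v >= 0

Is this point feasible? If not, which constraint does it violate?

not feasible — violates (ii)

Constraint (ii): 10u - 4v = 44, which is not ≤ 25. All other constraints are satisfied.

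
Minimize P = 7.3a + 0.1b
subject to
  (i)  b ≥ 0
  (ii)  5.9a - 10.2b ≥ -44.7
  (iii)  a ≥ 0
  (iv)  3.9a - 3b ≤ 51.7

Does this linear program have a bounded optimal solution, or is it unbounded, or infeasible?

bounded optimum

Feasible corners and P = 7.3a + 0.1b:
  (0, 0) → P = 0
  (517/39, 0) → P = 37741/390
  (0, 149/34) → P = 149/340
  (689/23, 1498/69) → P = 152389/690
The feasible region has finitely many vertices and no improving ray; the minimum is 0 at (0, 0).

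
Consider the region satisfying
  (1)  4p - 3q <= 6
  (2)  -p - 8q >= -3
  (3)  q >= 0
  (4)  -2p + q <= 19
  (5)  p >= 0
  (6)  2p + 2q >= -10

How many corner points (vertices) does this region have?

Pairwise boundary intersections that survive every other constraint:
  (57/35, 6/35)
  (3/2, 0)
  (0, 3/8)
  (0, 0)

4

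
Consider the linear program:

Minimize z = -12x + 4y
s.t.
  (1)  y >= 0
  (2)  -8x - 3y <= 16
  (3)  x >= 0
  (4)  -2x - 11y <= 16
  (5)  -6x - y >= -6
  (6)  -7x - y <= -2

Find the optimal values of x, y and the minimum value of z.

Extreme points and z = -12x + 4y:
  (1, 0) → z = -12
  (2/7, 0) → z = -24/7
  (0, 6) → z = 24
  (0, 2) → z = 8

The binding constraints are y = 0 and -6x - y = -6.
Solving simultaneously gives x = 1, y = 0.

x = 1, y = 0, minimum z = -12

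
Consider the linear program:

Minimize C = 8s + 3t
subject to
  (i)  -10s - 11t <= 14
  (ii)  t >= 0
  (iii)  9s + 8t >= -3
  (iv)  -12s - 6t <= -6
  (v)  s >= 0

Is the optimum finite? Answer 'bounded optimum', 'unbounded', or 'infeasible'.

bounded optimum

Feasible corners and C = 8s + 3t:
  (1/2, 0) → C = 4
  (0, 1) → C = 3
The feasible region has finitely many vertices and no improving ray; the minimum is 3 at (0, 1).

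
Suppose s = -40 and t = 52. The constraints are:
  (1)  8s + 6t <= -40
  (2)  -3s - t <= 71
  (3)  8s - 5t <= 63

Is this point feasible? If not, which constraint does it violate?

not feasible — violates (1)

Constraint (1): 8s + 6t = -8, which is not ≤ -40. All other constraints are satisfied.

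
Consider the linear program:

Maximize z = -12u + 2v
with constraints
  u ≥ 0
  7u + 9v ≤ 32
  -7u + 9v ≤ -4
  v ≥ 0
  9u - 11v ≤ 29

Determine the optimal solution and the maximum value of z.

u = 4/7, v = 0, maximum z = -48/7

Feasible corners and z = -12u + 2v:
  (18/7, 14/9) → z = -1748/63
  (613/158, 85/158) → z = -3593/79
  (4/7, 0) → z = -48/7
  (29/9, 0) → z = -116/3

The optimum lies where -7u + 9v = -4 and v = 0.
Solving simultaneously gives u = 4/7, v = 0.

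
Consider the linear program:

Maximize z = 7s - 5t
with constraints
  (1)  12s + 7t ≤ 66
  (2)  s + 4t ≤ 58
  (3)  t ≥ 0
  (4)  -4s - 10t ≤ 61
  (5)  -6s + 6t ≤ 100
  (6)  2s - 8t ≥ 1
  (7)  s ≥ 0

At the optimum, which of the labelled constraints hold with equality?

(1) and (3)

Vertices and z = 7s - 5t:
  (11/2, 0) → z = 77/2
  (107/22, 12/11) → z = 629/22
  (1/2, 0) → z = 7/2

The maximum is at (11/2, 0). Substituting into each constraint, equality holds for (1) and (3); the remaining constraints have slack.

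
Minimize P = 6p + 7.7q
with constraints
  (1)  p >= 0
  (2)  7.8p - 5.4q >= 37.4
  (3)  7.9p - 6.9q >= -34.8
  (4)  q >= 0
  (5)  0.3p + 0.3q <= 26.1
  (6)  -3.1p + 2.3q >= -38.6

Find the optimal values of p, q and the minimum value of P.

Feasible corners and P = 6p + 7.7q:
  (187/39, 0) → P = 374/13
  (1268/33, 1603/33) → P = 199511/330
  (386/31, 0) → P = 2316/31
  (2387/54, 2311/54) → P = 321167/540

The optimum lies where 7.8p - 5.4q = 37.4 and q = 0.
Solving simultaneously gives p = 187/39, q = 0.

p = 187/39, q = 0, minimum P = 374/13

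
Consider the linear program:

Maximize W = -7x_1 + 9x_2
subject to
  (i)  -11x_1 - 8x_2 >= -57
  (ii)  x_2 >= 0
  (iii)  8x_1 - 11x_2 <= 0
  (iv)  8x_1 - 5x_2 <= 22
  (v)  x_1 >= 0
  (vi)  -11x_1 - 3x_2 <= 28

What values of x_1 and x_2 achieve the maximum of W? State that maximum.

Extreme points and W = -7x_1 + 9x_2:
  (627/185, 456/185) → W = -57/37
  (0, 57/8) → W = 513/8
  (0, 0) → W = 0

At the optimal vertex, -11x_1 - 8x_2 = -57 and x_1 = 0.
Solving simultaneously gives x_1 = 0, x_2 = 57/8.

x_1 = 0, x_2 = 57/8, maximum W = 513/8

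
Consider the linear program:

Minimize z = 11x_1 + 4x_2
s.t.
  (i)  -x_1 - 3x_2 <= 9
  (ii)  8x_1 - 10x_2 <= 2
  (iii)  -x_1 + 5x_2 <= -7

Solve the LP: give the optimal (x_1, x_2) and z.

x_1 = -3, x_2 = -2, minimum z = -41

Extreme points and z = 11x_1 + 4x_2:
  (-42/17, -37/17) → z = -610/17
  (-3, -2) → z = -41
  (-2, -9/5) → z = -146/5

At the optimal vertex, -x_1 - 3x_2 = 9 and -x_1 + 5x_2 = -7.
Solving simultaneously gives x_1 = -3, x_2 = -2.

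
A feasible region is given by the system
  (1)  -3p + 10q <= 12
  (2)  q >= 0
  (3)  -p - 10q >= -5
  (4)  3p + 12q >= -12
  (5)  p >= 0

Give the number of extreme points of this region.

The feasible vertices (each the meet of two boundaries and inside every other half-plane) are:
  (5, 0)
  (0, 0)
  (0, 1/2)

3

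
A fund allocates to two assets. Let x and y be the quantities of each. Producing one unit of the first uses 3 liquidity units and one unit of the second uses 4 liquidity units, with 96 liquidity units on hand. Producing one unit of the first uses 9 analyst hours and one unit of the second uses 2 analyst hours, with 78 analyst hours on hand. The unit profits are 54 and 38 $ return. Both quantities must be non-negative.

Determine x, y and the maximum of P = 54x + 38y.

x = 4, y = 21, maximum P = 1014

Vertices and P = 54x + 38y:
  (0, 0) → P = 0
  (0, 24) → P = 912
  (26/3, 0) → P = 468
  (4, 21) → P = 1014

The binding constraints are 3x + 4y = 96 and 9x + 2y = 78.
Solving simultaneously gives x = 4, y = 21.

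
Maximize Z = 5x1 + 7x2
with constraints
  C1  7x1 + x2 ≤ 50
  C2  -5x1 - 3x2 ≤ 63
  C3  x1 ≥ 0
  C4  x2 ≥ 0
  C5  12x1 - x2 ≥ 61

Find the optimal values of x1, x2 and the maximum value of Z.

Extreme points and Z = 5x1 + 7x2:
  (50/7, 0) → Z = 250/7
  (111/19, 173/19) → Z = 1766/19
  (61/12, 0) → Z = 305/12

At the optimal vertex, 7x1 + x2 = 50 and 12x1 - x2 = 61.
Solving simultaneously gives x1 = 111/19, x2 = 173/19.

x1 = 111/19, x2 = 173/19, maximum Z = 1766/19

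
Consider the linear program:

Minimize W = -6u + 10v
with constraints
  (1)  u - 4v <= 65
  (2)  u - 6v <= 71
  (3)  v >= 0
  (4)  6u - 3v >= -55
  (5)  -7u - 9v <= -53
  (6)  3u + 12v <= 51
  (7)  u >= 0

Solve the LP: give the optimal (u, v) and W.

u = 17, v = 0, minimum W = -102

Feasible corners and W = -6u + 10v:
  (53/7, 0) → W = -318/7
  (17, 0) → W = -102
  (59/19, 66/19) → W = 306/19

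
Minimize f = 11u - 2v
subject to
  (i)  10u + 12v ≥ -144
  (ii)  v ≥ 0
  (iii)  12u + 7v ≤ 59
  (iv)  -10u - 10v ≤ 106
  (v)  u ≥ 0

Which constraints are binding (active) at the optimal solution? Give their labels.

Feasible corners and f = 11u - 2v:
  (59/12, 0) → f = 649/12
  (0, 0) → f = 0
  (0, 59/7) → f = -118/7

The minimum is at (0, 59/7). Substituting into each constraint, equality holds for (iii) and (v); the remaining constraints have slack.

(iii) and (v)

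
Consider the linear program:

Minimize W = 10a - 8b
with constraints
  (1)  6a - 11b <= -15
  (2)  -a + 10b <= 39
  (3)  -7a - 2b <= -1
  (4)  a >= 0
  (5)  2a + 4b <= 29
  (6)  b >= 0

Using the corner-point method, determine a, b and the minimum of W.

Corner points and W = 10a - 8b:
  (0, 15/11) → W = -120/11
  (259/46, 102/23) → W = 479/23
  (0, 39/10) → W = -156/5
  (67/12, 107/24) → W = 121/6

At the optimal vertex, -a + 10b = 39 and a = 0.
Solving simultaneously gives a = 0, b = 39/10.

a = 0, b = 39/10, minimum W = -156/5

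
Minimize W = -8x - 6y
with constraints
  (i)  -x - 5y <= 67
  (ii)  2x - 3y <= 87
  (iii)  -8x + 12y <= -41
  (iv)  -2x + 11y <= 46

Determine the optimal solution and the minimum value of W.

Corner points and W = -8x - 6y:
  (18, -17) → W = -42
  (-599/52, -577/52) → W = 4127/26
  (1095/16, 133/8) → W = -2589/4
  (1003/64, 225/32) → W = -2681/16

At the optimal vertex, 2x - 3y = 87 and -2x + 11y = 46.
Solving simultaneously gives x = 1095/16, y = 133/8.

x = 1095/16, y = 133/8, minimum W = -2589/4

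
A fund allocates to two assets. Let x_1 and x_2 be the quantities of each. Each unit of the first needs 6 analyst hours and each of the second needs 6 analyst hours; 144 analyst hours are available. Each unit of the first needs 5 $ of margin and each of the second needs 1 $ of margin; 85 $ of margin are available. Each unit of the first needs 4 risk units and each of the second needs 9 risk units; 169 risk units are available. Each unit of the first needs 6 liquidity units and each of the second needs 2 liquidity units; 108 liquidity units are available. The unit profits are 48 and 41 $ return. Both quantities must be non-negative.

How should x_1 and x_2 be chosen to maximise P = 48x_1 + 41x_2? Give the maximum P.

x_1 = 15, x_2 = 9, maximum P = 1089

The optimum lies where 6x_1 + 6x_2 = 144 and 6x_1 + 2x_2 = 108.
Solving simultaneously gives x_1 = 15, x_2 = 9.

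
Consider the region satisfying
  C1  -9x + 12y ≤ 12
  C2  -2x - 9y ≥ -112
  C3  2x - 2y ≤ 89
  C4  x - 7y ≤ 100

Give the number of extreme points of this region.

Pairwise boundary intersections that survive every other constraint:
  (412/35, 344/35)
  (-428/17, -304/17)
  (1025/22, 23/11)
  (141/4, -37/4)

4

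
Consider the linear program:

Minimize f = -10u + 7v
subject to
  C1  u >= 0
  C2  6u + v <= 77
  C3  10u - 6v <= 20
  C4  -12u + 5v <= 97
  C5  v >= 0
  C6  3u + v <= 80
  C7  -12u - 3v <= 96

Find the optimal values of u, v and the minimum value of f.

Vertices and f = -10u + 7v:
  (0, 97/5) → f = 679/5
  (0, 0) → f = 0
  (241/23, 325/23) → f = -135/23
  (48/7, 251/7) → f = 1277/7
  (2, 0) → f = -20

The binding constraints are 10u - 6v = 20 and v = 0.
Solving simultaneously gives u = 2, v = 0.

u = 2, v = 0, minimum f = -20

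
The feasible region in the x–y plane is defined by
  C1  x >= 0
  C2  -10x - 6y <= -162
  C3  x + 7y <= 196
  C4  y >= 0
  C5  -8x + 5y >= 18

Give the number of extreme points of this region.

The feasible vertices (each the meet of two boundaries and inside every other half-plane) are:
  (0, 27)
  (0, 28)
  (351/49, 738/49)
  (14, 26)

4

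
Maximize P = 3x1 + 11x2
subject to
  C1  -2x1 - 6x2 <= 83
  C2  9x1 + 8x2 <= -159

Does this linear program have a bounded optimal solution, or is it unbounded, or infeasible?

unbounded

From the feasible point (-145/19, -429/38), moving in the direction (-8, 9) keeps every constraint satisfied while P increases without bound.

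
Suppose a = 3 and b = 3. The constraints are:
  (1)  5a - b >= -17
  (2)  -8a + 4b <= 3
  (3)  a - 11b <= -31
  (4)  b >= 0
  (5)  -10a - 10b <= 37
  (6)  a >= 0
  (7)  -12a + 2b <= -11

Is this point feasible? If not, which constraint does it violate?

not feasible — violates (3)

Constraint (3): a - 11b = -30, which is not ≤ -31. All other constraints are satisfied.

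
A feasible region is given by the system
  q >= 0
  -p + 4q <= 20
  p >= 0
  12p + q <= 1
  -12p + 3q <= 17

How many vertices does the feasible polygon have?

3

The feasible vertices (each the meet of two boundaries and inside every other half-plane) are:
  (0, 0)
  (1/12, 0)
  (0, 1)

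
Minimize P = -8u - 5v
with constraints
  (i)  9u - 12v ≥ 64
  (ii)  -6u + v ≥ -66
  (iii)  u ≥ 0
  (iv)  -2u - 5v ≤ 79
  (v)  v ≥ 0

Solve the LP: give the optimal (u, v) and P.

Extreme points and P = -8u - 5v:
  (104/9, 10/3) → P = -982/9
  (64/9, 0) → P = -512/9
  (11, 0) → P = -88

The optimum lies where 9u - 12v = 64 and -6u + v = -66.
Solving simultaneously gives u = 104/9, v = 10/3.

u = 104/9, v = 10/3, minimum P = -982/9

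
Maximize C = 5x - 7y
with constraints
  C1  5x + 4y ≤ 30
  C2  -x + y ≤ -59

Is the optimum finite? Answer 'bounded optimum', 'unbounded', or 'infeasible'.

unbounded

From the feasible point (266/9, -265/9), moving in the direction (4, -5) keeps every constraint satisfied while C increases without bound.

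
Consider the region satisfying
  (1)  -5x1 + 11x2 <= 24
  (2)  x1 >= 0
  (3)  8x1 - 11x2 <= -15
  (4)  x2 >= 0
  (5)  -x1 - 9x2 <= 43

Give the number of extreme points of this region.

The feasible vertices (each the meet of two boundaries and inside every other half-plane) are:
  (0, 24/11)
  (3, 39/11)
  (0, 15/11)

3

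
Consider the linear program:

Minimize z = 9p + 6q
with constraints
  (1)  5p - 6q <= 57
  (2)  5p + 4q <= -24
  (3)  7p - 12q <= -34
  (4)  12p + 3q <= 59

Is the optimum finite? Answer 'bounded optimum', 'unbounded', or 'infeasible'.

From the feasible point (-53/11, 1/44), moving in the direction (-12, -7) keeps every constraint satisfied while z decreases without bound.

unbounded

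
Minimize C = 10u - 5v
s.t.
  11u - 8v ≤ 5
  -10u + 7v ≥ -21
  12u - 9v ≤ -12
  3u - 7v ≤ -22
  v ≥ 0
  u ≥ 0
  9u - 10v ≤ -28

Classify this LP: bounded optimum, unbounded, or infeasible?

From the feasible point (91/2, 62), moving in the direction (0, 1) keeps every constraint satisfied while C decreases without bound.

unbounded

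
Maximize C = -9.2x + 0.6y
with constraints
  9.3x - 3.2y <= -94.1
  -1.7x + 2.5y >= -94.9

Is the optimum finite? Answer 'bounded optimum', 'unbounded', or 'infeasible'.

From the feasible point (-53893/1781, -104254/1781), moving in the direction (-2.5, -1.7) keeps every constraint satisfied while C increases without bound.

unbounded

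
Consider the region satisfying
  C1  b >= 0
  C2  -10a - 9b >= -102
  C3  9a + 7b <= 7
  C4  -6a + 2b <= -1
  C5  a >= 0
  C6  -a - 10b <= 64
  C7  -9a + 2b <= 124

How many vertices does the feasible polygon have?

Of the 21 pairwise boundary intersections, those satisfying every inequality are:
  (7/9, 0)
  (1/6, 0)
  (7/20, 11/20)

3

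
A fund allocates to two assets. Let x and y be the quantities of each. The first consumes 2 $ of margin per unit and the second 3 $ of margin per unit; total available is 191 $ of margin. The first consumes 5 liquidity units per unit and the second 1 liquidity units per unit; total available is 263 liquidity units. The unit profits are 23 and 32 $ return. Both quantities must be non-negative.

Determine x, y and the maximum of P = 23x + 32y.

x = 46, y = 33, maximum P = 2114

The optimum lies where 2x + 3y = 191 and 5x + y = 263.
Solving simultaneously gives x = 46, y = 33.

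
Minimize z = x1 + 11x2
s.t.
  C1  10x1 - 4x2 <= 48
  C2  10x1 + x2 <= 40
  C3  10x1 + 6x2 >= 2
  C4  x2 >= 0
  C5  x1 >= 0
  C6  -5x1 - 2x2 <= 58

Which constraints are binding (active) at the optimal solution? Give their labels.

C3 and C4

Corner points and z = x1 + 11x2:
  (4, 0) → z = 4
  (0, 40) → z = 440
  (1/5, 0) → z = 1/5
  (0, 1/3) → z = 11/3

The minimum is at (1/5, 0). Substituting into each constraint, equality holds for C3 and C4; the remaining constraints have slack.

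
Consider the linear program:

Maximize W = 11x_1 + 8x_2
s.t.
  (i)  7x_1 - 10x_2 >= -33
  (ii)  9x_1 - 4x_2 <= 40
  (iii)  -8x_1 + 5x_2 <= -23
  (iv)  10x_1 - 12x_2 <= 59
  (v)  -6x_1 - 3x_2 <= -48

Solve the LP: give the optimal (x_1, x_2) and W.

x_1 = 108/13, x_2 = 113/13, maximum W = 2092/13

Corner points and W = 11x_1 + 8x_2:
  (108/13, 113/13) → W = 2092/13
  (104/17, 64/17) → W = 1656/17
  (103/18, 41/9) → W = 1789/18

The binding constraints are 9x_1 - 4x_2 = 40 and -8x_1 + 5x_2 = -23.
Solving simultaneously gives x_1 = 108/13, x_2 = 113/13.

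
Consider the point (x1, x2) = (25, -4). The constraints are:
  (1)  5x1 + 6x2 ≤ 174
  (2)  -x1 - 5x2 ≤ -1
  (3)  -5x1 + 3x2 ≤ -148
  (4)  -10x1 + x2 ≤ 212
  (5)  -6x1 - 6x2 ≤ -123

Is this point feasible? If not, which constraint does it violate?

not feasible — violates (3)

Constraint (3): -5x1 + 3x2 = -137, which is not ≤ -148. All other constraints are satisfied.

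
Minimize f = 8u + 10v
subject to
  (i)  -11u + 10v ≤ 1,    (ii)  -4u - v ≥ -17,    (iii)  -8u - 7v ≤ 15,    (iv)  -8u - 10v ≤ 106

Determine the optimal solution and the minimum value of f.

u = 67/10, v = -49/5, minimum f = -222/5

Feasible corners and f = 8u + 10v:
  (169/51, 191/51) → f = 3262/51
  (-1, -1) → f = -18
  (67/10, -49/5) → f = -222/5

At the optimal vertex, -4u - v = -17 and -8u - 7v = 15.
Solving simultaneously gives u = 67/10, v = -49/5.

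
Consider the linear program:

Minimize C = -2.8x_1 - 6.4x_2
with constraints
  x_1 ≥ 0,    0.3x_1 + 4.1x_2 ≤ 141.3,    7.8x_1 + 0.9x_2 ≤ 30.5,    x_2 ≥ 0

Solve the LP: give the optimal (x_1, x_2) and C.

x_1 = 0, x_2 = 305/9, minimum C = -1952/9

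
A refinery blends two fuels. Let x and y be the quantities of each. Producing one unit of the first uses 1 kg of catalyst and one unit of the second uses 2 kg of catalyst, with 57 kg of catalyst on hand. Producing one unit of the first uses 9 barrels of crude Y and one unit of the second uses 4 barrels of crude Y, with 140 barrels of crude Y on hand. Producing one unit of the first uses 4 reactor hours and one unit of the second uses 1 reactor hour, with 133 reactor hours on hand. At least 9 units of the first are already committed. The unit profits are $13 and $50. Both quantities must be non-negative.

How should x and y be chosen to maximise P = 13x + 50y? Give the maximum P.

At the optimal vertex, 9x + 4y = 140 and x = 9.
Solving simultaneously gives x = 9, y = 59/4.

x = 9, y = 59/4, maximum P = 1709/2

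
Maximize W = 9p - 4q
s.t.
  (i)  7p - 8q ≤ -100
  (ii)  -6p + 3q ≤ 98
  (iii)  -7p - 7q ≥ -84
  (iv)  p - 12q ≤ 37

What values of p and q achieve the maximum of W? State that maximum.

The optimum lies where 7p - 8q = -100 and -7p - 7q = -84.
Solving simultaneously gives p = -4/15, q = 184/15.

p = -4/15, q = 184/15, maximum W = -772/15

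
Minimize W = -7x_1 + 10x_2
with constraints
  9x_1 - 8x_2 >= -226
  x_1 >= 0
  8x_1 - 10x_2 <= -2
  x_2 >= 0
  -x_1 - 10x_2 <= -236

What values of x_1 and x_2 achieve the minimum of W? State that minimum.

x_1 = 26, x_2 = 21, minimum W = 28

Feasible corners and W = -7x_1 + 10x_2:
  (0, 113/4) → W = 565/2
  (0, 118/5) → W = 236
  (26, 21) → W = 28
The feasible region is unbounded (it extends along (5, 4), (8, 9)), but W strictly increases along every unbounded feasible direction, so there is no improving ray and the minimum is attained at a vertex.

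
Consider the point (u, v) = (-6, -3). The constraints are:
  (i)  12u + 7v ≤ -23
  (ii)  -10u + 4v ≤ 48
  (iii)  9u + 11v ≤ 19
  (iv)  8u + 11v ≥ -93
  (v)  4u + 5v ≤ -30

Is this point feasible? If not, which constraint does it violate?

(i): -93 ≤ -23 ✓
(ii): 48 ≤ 48 ✓
(iii): -87 ≤ 19 ✓
(iv): -81 ≥ -93 ✓
(v): -39 ≤ -30 ✓

feasible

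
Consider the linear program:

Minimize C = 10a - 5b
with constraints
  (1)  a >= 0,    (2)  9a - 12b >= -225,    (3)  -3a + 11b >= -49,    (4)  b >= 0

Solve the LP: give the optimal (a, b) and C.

a = 0, b = 75/4, minimum C = -375/4

Vertices and C = 10a - 5b:
  (0, 75/4) → C = -375/4
  (0, 0) → C = 0
  (49/3, 0) → C = 490/3
The feasible region is unbounded (it extends along (11, 3), (4, 3)), but C strictly increases along every unbounded feasible direction, so there is no improving ray and the minimum is attained at a vertex.

The optimum lies where a = 0 and 9a - 12b = -225.
Solving simultaneously gives a = 0, b = 75/4.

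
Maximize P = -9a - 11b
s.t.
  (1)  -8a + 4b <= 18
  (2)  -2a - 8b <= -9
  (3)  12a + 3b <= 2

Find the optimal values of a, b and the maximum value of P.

a = -3/2, b = 3/2, maximum P = -3

Extreme points and P = -9a - 11b:
  (-3/2, 3/2) → P = -3
  (-23/36, 29/9) → P = -1069/36
  (-11/90, 52/45) → P = -209/18

The binding constraints are -8a + 4b = 18 and -2a - 8b = -9.
Solving simultaneously gives a = -3/2, b = 3/2.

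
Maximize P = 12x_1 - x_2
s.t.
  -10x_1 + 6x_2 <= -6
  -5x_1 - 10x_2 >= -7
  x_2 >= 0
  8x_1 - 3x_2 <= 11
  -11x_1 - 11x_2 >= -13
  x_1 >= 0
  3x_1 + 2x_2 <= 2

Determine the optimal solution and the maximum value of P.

Corner points and P = 12x_1 - x_2:
  (3/5, 0) → P = 36/5
  (12/19, 1/19) → P = 143/19
  (2/3, 0) → P = 8

x_1 = 2/3, x_2 = 0, maximum P = 8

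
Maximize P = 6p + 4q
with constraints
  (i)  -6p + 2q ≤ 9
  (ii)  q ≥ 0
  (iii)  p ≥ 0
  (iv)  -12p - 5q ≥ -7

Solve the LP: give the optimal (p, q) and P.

The optimum lies where p = 0 and -12p - 5q = -7.
Solving simultaneously gives p = 0, q = 7/5.

p = 0, q = 7/5, maximum P = 28/5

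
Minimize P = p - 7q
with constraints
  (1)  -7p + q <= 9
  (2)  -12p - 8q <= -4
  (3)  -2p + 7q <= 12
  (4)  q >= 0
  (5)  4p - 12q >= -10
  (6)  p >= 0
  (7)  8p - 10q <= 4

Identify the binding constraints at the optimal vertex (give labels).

(5) and (7)

Corner points and P = p - 7q:
  (1/3, 0) → P = 1/3
  (0, 1/2) → P = -7/2
  (1/2, 0) → P = 1/2
  (0, 5/6) → P = -35/6
  (37/14, 12/7) → P = -131/14

The minimum is at (37/14, 12/7). Substituting into each constraint, equality holds for (5) and (7); the remaining constraints have slack.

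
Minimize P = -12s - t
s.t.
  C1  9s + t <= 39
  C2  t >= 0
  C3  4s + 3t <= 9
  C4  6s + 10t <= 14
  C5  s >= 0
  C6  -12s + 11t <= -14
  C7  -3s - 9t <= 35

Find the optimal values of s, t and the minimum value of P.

s = 9/4, t = 0, minimum P = -27

Extreme points and P = -12s - t:
  (9/4, 0) → P = -27
  (7/6, 0) → P = -14
  (24/11, 1/11) → P = -289/11
  (49/31, 14/31) → P = -602/31

At the optimal vertex, t = 0 and 4s + 3t = 9.
Solving simultaneously gives s = 9/4, t = 0.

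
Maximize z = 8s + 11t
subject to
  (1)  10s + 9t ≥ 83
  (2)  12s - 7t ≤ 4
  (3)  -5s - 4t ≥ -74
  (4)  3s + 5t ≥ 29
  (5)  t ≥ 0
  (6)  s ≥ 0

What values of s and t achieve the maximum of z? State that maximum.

s = 0, t = 37/2, maximum z = 407/2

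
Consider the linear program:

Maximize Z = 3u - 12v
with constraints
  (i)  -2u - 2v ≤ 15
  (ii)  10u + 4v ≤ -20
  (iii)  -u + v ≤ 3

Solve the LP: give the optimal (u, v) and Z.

u = 5/3, v = -55/6, maximum Z = 115

The binding constraints are -2u - 2v = 15 and 10u + 4v = -20.
Solving simultaneously gives u = 5/3, v = -55/6.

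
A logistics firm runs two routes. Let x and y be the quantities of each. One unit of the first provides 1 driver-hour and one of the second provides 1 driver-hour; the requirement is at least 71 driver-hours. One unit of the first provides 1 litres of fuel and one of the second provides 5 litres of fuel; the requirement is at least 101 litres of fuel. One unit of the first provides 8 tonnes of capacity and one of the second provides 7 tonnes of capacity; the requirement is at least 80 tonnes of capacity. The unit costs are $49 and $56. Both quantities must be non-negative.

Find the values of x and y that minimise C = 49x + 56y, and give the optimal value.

The feasible region is unbounded (it extends along (0, 1), (1, 0)), but C strictly increases along every unbounded feasible direction, so there is no improving ray and the minimum is attained at a vertex.

The optimum lies where x + y = 71 and x + 5y = 101.
Solving simultaneously gives x = 127/2, y = 15/2.

x = 127/2, y = 15/2, minimum C = 7063/2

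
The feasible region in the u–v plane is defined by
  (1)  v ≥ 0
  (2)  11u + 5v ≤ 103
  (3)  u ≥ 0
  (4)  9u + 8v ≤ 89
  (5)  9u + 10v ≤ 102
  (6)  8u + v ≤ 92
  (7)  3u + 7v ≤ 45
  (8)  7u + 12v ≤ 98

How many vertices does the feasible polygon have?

Pairwise boundary intersections that survive every other constraint:
  (103/11, 0)
  (0, 0)
  (379/43, 52/43)
  (0, 45/7)
  (263/39, 46/13)

5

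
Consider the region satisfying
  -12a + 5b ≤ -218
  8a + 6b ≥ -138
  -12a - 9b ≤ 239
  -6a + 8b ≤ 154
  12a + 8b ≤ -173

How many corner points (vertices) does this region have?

The feasible vertices (each the meet of two boundaries and inside every other half-plane) are:
  (309/56, -425/14)
  (293/52, -391/13)
  (33/4, -34)

3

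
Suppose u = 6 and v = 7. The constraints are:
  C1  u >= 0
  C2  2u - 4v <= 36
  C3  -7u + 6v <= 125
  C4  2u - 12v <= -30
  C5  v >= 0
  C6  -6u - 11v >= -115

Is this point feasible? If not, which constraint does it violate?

C1: 6 ≥ 0 ✓
C2: -16 ≤ 36 ✓
C3: 0 ≤ 125 ✓
C4: -72 ≤ -30 ✓
C5: 7 ≥ 0 ✓
C6: -113 ≥ -115 ✓

feasible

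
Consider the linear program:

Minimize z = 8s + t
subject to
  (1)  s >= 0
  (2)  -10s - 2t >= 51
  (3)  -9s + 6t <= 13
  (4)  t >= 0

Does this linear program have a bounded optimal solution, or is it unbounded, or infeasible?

infeasible

The boundaries s = 0 and -10s - 2t = 51 meet at (0, -51/2), but that point violates t ≥ 0. Every candidate vertex is excluded by some other constraint, so the feasible region is empty.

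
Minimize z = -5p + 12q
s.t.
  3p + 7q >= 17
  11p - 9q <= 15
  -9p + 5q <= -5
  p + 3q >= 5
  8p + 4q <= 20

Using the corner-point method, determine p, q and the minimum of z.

Extreme points and z = -5p + 12q:
  (20/13, 23/13) → z = 176/13
  (18/11, 19/11) → z = 138/11
  (30/19, 35/19) → z = 270/19

At the optimal vertex, 3p + 7q = 17 and 8p + 4q = 20.
Solving simultaneously gives p = 18/11, q = 19/11.

p = 18/11, q = 19/11, minimum z = 138/11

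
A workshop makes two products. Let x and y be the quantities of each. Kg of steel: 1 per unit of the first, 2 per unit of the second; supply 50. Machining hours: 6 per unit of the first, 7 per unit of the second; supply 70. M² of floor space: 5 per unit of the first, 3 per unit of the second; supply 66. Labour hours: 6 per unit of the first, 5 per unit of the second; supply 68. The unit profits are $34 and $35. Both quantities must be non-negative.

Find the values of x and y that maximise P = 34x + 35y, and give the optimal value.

x = 21/2, y = 1, maximum P = 392

Extreme points and P = 34x + 35y:
  (0, 0) → P = 0
  (0, 10) → P = 350
  (34/3, 0) → P = 1156/3
  (21/2, 1) → P = 392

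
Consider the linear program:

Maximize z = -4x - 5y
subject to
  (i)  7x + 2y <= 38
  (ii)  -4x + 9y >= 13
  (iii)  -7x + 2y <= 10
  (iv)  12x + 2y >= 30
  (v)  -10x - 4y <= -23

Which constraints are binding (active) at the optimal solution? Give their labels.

Extreme points and z = -4x - 5y:
  (316/71, 243/71) → z = -2479/71
  (2, 12) → z = -68
  (61/29, 69/29) → z = -589/29
  (20/19, 165/19) → z = -905/19

The maximum is at (61/29, 69/29). Substituting into each constraint, equality holds for (ii) and (iv); the remaining constraints have slack.

(ii) and (iv)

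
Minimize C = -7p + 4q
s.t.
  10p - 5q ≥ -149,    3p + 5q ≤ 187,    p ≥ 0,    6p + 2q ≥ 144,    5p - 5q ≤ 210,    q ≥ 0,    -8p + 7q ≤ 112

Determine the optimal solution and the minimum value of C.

Corner points and C = -7p + 4q:
  (173/12, 115/4) → C = 169/12
  (397/8, 61/8) → C = -2535/8
  (24, 0) → C = -168
  (42, 0) → C = -294

At the optimal vertex, 3p + 5q = 187 and 5p - 5q = 210.
Solving simultaneously gives p = 397/8, q = 61/8.

p = 397/8, q = 61/8, minimum C = -2535/8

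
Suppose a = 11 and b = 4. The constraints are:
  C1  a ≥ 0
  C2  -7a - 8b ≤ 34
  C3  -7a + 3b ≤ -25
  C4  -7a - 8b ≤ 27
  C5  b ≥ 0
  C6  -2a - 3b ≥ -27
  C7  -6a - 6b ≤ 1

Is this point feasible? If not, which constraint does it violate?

not feasible — violates C6

Constraint C6: -2a - 3b = -34, which is not ≥ -27. All other constraints are satisfied.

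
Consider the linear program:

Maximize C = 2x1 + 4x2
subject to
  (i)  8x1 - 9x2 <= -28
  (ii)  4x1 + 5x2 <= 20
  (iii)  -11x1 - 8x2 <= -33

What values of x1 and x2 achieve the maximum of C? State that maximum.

x1 = 5/23, x2 = 88/23, maximum C = 362/23

Corner points and C = 2x1 + 4x2:
  (10/19, 68/19) → C = 292/19
  (73/163, 572/163) → C = 2434/163
  (5/23, 88/23) → C = 362/23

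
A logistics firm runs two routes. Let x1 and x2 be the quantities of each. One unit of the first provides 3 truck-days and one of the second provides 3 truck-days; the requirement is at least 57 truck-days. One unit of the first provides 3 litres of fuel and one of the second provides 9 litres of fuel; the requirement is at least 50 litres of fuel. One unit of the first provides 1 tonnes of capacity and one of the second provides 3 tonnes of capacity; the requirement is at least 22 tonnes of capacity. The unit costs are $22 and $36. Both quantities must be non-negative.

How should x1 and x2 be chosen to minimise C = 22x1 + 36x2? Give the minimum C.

x1 = 35/2, x2 = 3/2, minimum C = 439

Feasible corners and C = 22x1 + 36x2:
  (0, 19) → C = 684
  (22, 0) → C = 484
  (35/2, 3/2) → C = 439
The feasible region is unbounded (it extends along (0, 1), (1, 0)), but C strictly increases along every unbounded feasible direction, so there is no improving ray and the minimum is attained at a vertex.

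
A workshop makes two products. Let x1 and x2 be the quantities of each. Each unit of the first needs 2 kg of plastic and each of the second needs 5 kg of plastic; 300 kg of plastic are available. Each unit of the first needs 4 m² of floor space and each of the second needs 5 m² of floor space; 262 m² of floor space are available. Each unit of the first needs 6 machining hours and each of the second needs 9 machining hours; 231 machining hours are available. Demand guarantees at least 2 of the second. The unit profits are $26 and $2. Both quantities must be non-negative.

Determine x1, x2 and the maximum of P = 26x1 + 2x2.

Corner points and P = 26x1 + 2x2:
  (0, 77/3) → P = 154/3
  (0, 2) → P = 4
  (71/2, 2) → P = 927

The binding constraints are 6x1 + 9x2 = 231 and x2 = 2.
Solving simultaneously gives x1 = 71/2, x2 = 2.

x1 = 71/2, x2 = 2, maximum P = 927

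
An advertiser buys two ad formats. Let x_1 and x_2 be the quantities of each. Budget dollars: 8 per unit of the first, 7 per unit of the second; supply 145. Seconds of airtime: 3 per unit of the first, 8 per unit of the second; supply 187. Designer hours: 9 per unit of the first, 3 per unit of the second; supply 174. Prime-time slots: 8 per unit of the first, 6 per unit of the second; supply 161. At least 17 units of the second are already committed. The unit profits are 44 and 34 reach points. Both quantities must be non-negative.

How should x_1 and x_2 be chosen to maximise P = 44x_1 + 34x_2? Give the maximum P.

x_1 = 13/4, x_2 = 17, maximum P = 721

Feasible corners and P = 44x_1 + 34x_2:
  (0, 145/7) → P = 4930/7
  (0, 17) → P = 578
  (13/4, 17) → P = 721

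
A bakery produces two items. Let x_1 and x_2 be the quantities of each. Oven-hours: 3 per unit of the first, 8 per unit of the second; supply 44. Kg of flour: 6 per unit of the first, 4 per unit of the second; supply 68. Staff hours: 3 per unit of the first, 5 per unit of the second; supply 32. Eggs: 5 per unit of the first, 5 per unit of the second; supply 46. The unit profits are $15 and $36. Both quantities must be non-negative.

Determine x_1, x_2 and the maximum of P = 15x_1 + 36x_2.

Vertices and P = 15x_1 + 36x_2:
  (0, 0) → P = 0
  (0, 11/2) → P = 198
  (46/5, 0) → P = 138
  (4, 4) → P = 204
  (7, 11/5) → P = 921/5

The binding constraints are 3x_1 + 8x_2 = 44 and 3x_1 + 5x_2 = 32.
Solving simultaneously gives x_1 = 4, x_2 = 4.

x_1 = 4, x_2 = 4, maximum P = 204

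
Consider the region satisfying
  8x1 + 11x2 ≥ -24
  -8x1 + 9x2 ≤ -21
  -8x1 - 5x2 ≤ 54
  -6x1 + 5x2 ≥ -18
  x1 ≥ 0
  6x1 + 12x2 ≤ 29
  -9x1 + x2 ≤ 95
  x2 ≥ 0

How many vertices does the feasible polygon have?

4

Of the 28 pairwise boundary intersections, those satisfying every inequality are:
  (171/50, 53/75)
  (21/8, 0)
  (361/102, 11/17)
  (3, 0)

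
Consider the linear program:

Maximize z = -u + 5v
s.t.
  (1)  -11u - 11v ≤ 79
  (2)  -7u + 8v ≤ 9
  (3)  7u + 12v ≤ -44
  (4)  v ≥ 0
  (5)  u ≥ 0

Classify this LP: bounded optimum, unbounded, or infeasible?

infeasible

The boundaries -11u - 11v = 79 and u = 0 meet at (0, -79/11), but that point violates v ≥ 0. Every candidate vertex is excluded by some other constraint, so the feasible region is empty.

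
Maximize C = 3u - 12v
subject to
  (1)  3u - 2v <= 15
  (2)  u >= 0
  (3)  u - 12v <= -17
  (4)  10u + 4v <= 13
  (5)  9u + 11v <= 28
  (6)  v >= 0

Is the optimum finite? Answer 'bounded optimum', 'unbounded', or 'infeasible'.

bounded optimum

Corner points and C = 3u - 12v:
  (0, 17/12) → C = -17
  (0, 28/11) → C = -336/11
  (22/31, 183/124) → C = -483/31
  (31/74, 163/74) → C = -1863/74
The feasible region has finitely many vertices and no improving ray; the maximum is -483/31 at (22/31, 183/124).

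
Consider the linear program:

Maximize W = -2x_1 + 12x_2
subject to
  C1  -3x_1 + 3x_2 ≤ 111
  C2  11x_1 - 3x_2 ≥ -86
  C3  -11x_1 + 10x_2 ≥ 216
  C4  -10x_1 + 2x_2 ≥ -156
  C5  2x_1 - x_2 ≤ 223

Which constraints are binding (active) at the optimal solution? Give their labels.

C1 and C4

Feasible corners and W = -2x_1 + 12x_2:
  (25/8, 321/8) → W = 1901/4
  (115/4, 263/4) → W = 1463/2
  (-212/77, 130/7) → W = 2512/11
  (332/13, 646/13) → W = 7088/13

The maximum is at (115/4, 263/4). Substituting into each constraint, equality holds for C1 and C4; the remaining constraints have slack.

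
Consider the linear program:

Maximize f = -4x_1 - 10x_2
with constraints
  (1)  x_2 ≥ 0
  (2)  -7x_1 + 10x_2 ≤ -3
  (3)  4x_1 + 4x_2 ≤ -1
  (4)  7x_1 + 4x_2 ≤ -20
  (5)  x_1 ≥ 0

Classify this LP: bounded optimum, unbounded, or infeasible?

The boundaries 7x_1 + 4x_2 = -20 and x_1 = 0 meet at (0, -5), but that point violates x_2 ≥ 0. Every candidate vertex is excluded by some other constraint, so the feasible region is empty.

infeasible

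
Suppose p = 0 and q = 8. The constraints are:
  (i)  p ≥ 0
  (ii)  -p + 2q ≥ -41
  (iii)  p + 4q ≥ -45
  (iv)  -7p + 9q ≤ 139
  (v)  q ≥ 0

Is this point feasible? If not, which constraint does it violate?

(i): 0 ≥ 0 ✓
(ii): 16 ≥ -41 ✓
(iii): 32 ≥ -45 ✓
(iv): 72 ≤ 139 ✓
(v): 8 ≥ 0 ✓

feasible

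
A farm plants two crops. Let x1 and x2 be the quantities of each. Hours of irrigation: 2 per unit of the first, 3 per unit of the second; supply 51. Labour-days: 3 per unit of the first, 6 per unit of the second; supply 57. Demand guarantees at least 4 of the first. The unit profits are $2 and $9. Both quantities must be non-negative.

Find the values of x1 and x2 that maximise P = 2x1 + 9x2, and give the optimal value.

Corner points and P = 2x1 + 9x2:
  (19, 0) → P = 38
  (4, 0) → P = 8
  (4, 15/2) → P = 151/2

x1 = 4, x2 = 15/2, maximum P = 151/2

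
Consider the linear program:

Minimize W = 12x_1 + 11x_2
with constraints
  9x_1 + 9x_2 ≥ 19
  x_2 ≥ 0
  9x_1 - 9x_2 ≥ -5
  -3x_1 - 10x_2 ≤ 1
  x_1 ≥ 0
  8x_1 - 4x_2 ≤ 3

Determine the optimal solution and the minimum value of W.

Extreme points and W = 12x_1 + 11x_2:
  (7/9, 4/3) → W = 24
  (103/108, 125/108) → W = 2611/108
  (47/36, 67/36) → W = 1301/36

The binding constraints are 9x_1 + 9x_2 = 19 and 9x_1 - 9x_2 = -5.
Solving simultaneously gives x_1 = 7/9, x_2 = 4/3.

x_1 = 7/9, x_2 = 4/3, minimum W = 24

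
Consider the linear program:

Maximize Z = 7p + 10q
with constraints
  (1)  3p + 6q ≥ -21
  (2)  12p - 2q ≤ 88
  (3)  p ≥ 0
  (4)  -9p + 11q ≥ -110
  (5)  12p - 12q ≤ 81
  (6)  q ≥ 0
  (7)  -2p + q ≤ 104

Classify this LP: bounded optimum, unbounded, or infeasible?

Extreme points and Z = 7p + 10q:
  (149/20, 7/10) → Z = 1183/20
  (37, 178) → Z = 2039
  (0, 0) → Z = 0
  (0, 104) → Z = 1040
  (27/4, 0) → Z = 189/4
The feasible region has finitely many vertices and no improving ray; the maximum is 2039 at (37, 178).

bounded optimum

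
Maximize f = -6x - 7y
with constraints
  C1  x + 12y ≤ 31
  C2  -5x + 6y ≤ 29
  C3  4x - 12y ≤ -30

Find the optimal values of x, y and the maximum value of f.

Extreme points and f = -6x - 7y:
  (-27/11, 92/33) → f = -158/33
  (1/5, 77/30) → f = -115/6
  (-14/3, 17/18) → f = 385/18

The binding constraints are -5x + 6y = 29 and 4x - 12y = -30.
Solving simultaneously gives x = -14/3, y = 17/18.

x = -14/3, y = 17/18, maximum f = 385/18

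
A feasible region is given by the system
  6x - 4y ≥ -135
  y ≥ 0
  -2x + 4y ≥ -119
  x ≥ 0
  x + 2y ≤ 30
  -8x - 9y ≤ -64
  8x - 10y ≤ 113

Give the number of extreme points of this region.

5

Pairwise boundary intersections that survive every other constraint:
  (8, 0)
  (113/8, 0)
  (0, 15)
  (0, 64/9)
  (263/13, 127/26)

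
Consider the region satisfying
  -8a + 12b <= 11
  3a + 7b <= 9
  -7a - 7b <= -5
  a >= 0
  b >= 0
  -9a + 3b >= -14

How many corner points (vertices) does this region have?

Of the 15 pairwise boundary intersections, those satisfying every inequality are:
  (31/92, 105/92)
  (0, 11/12)
  (125/72, 13/24)
  (0, 5/7)
  (5/7, 0)
  (14/9, 0)

6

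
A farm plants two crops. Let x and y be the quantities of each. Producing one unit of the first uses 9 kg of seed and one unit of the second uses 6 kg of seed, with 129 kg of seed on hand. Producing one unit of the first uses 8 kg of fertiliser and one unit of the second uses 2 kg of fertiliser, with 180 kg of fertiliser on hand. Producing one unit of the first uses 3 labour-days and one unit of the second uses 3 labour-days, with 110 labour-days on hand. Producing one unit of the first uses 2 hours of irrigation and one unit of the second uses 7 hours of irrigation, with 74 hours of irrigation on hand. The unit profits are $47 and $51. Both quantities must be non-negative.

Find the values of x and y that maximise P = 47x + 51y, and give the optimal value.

Extreme points and P = 47x + 51y:
  (0, 0) → P = 0
  (0, 74/7) → P = 3774/7
  (43/3, 0) → P = 2021/3
  (9, 8) → P = 831

The optimum lies where 9x + 6y = 129 and 2x + 7y = 74.
Solving simultaneously gives x = 9, y = 8.

x = 9, y = 8, maximum P = 831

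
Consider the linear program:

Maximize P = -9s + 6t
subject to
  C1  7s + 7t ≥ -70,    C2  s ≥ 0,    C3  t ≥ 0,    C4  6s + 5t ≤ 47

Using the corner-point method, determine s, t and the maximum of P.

s = 0, t = 47/5, maximum P = 282/5

Extreme points and P = -9s + 6t:
  (0, 0) → P = 0
  (0, 47/5) → P = 282/5
  (47/6, 0) → P = -141/2

At the optimal vertex, s = 0 and 6s + 5t = 47.
Solving simultaneously gives s = 0, t = 47/5.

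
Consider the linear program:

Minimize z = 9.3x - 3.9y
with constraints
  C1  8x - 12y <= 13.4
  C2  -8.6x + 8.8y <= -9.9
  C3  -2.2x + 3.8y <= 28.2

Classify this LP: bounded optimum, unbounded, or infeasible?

Extreme points and z = 9.3x - 3.9y:
  (11/410, -901/820) → z = 7437/1640
  (97.33, 63.77) → z = 656.466
  (4763/222, 4405/222) → z = 22597/185
The feasible region has finitely many vertices and no improving ray; the minimum is 7437/1640 at (11/410, -901/820).

bounded optimum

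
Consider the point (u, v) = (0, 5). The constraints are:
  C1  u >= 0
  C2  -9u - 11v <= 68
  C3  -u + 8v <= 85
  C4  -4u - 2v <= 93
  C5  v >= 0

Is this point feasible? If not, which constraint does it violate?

feasible

C1: 0 ≥ 0 ✓
C2: -55 ≤ 68 ✓
C3: 40 ≤ 85 ✓
C4: -10 ≤ 93 ✓
C5: 5 ≥ 0 ✓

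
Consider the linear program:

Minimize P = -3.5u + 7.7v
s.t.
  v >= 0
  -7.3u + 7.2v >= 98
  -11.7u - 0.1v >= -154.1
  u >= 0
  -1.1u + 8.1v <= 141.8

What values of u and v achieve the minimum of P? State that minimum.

u = 0, v = 245/18, minimum P = 3773/36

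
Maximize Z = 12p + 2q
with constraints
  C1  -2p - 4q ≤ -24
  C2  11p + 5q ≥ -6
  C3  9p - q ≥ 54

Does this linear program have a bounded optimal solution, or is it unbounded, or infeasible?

From the feasible point (120/19, 54/19), moving in the direction (4, -2) keeps every constraint satisfied while Z increases without bound.

unbounded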